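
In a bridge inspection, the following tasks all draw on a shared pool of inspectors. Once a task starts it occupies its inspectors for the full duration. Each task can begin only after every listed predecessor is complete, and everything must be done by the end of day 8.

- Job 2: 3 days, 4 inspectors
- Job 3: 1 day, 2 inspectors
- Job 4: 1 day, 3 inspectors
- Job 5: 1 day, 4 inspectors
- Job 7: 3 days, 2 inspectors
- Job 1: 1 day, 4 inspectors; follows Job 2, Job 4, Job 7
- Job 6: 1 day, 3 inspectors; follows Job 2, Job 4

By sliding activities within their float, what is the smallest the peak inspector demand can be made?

Early-start (Job 2@1, Job 3@1, Job 4@1, Job 5@1, Job 7@1, Job 1@4, Job 6@4) gives peak 15: d1:15  d2:6  d3:6  d4:7  d5:0  d6:0  d7:0  d8:0.
Shift Job 3→4, Job 4→5, Job 5→7, Job 7→4, Job 1→8, Job 6→6.
Schedule Job 2@1, Job 3@4, Job 4@5, Job 5@7, Job 7@4, Job 1@8, Job 6@6: d1:4  d2:4  d3:4  d4:4  d5:5  d6:5  d7:4  d8:4 — peak 5.
Total inspector-days = 34 over 8 days ⇒ peak ≥ ⌈34/8⌉ = 5, so 5 is optimal.

5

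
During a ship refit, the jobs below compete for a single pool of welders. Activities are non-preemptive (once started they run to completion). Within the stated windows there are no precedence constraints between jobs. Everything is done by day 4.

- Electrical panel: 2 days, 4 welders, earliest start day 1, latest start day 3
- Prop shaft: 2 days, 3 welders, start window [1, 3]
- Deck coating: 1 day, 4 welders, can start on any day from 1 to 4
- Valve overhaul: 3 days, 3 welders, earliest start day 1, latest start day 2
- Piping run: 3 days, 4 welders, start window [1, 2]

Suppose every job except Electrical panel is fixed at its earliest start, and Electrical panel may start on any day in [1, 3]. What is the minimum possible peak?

Electrical panel@1: d1:18  d2:14  d3:7  d4:0 → peak 18
Electrical panel@2: d1:14  d2:14  d3:11  d4:0 → peak 14
Electrical panel@3: d1:14  d2:10  d3:11  d4:4 → peak 14
Best is Electrical panel@2, peak 14.

14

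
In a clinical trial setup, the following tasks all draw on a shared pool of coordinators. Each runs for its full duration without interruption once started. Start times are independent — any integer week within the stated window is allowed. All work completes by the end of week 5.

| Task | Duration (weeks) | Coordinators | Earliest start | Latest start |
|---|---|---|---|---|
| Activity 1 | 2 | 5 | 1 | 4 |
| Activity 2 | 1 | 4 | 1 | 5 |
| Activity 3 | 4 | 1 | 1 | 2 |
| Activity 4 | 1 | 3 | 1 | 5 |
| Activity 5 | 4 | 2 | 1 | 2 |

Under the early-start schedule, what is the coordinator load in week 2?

At early start, week 2 has: Activity 1, Activity 3, Activity 5.
Demand: 5 + 1 + 2 = 8.

8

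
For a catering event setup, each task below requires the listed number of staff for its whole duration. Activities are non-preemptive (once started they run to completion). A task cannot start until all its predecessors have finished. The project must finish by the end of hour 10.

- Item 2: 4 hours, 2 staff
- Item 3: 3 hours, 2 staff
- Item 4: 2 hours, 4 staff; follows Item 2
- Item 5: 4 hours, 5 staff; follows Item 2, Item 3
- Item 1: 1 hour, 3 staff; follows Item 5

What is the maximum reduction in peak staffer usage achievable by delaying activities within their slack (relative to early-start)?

Early-start peak: h1:4  h2:4  h3:4  h4:2  h5:9  h6:9  h7:5  h8:5  h9:3  h10:0 ⇒ 9.
Leveled (Item 2@1, Item 3@1, Item 4@9, Item 5@5, Item 1@9): h1:4  h2:4  h3:4  h4:2  h5:5  h6:5  h7:5  h8:5  h9:7  h10:4 ⇒ 7.
Reduction 9 − 7 = 2.

2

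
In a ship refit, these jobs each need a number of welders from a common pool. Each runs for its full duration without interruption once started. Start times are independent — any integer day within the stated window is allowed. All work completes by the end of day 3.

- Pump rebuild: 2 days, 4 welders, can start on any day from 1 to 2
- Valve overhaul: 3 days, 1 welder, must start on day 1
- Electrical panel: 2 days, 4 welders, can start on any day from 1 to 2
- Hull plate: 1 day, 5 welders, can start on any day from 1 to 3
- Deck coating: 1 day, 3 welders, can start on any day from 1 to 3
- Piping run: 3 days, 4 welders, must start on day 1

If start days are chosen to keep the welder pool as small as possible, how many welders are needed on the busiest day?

Early-start (Pump rebuild@1, Valve overhaul@1, Electrical panel@1, Hull plate@1, Deck coating@1, Piping run@1) gives peak 21: d1:21  d2:13  d3:5.
Shift Hull plate→3, Deck coating→3.
Schedule Pump rebuild@1, Valve overhaul@1, Electrical panel@1, Hull plate@3, Deck coating@3, Piping run@1: d1:13  d2:13  d3:13 — peak 13.
Total welder-days = 39 over 3 days ⇒ peak ≥ ⌈39/3⌉ = 13, so 13 is optimal.

13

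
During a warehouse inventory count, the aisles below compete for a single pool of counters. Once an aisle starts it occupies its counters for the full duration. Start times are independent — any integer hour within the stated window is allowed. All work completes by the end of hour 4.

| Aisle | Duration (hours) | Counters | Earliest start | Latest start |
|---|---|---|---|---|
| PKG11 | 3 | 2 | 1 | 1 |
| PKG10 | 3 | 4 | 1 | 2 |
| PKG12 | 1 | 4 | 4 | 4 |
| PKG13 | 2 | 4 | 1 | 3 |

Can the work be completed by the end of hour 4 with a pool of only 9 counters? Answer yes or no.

The minimum achievable peak is 10; 9 < 10, so no feasible schedule stays within the cap.

no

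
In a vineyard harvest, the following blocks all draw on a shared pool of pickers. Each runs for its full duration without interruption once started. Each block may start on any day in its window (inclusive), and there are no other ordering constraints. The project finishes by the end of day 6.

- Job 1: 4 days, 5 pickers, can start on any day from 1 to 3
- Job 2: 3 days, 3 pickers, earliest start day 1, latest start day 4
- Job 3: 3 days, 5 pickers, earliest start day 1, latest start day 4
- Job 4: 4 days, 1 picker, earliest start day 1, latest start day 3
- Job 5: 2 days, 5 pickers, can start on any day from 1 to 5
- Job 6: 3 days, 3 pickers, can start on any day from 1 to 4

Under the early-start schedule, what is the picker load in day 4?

6

At early start, day 4 has: Job 1, Job 4.
Demand: 5 + 1 = 6.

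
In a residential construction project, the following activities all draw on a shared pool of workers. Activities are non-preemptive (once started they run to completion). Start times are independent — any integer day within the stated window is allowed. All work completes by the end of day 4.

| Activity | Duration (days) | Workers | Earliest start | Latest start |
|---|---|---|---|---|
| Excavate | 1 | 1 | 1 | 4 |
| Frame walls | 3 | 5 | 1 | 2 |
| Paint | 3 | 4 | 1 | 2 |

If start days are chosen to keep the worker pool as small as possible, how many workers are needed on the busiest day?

9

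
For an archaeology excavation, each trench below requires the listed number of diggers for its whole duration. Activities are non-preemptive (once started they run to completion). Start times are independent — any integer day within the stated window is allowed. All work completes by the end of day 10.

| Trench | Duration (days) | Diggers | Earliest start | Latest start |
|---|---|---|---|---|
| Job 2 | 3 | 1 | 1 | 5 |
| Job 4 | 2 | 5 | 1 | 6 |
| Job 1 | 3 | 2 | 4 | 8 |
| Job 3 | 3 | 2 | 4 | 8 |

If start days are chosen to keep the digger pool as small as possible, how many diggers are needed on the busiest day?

5

Early-start (Job 2@1, Job 4@1, Job 1@4, Job 3@4) gives peak 6: d1:6  d2:6  d3:1  d4:4  d5:4  d6:4  d7:0  d8:0  d9:0  d10:0.
Shift Job 4→4, Job 1→6, Job 3→6.
Schedule Job 2@1, Job 4@4, Job 1@6, Job 3@6: d1:1  d2:1  d3:1  d4:5  d5:5  d6:4  d7:4  d8:4  d9:0  d10:0 — peak 5.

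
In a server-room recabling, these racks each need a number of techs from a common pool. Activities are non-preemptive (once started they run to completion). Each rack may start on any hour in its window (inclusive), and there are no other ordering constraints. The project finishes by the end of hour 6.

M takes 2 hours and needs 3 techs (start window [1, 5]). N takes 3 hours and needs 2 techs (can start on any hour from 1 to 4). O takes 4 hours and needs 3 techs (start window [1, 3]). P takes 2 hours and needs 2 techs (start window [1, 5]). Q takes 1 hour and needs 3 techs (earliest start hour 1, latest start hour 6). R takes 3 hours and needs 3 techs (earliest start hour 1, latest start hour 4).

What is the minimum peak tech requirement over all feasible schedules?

8

Early-start (M@1, N@1, O@1, P@1, Q@1, R@1) gives peak 16: h1:16  h2:13  h3:8  h4:3  h5:0  h6:0.
Shift P→3, Q→5, R→4.
Schedule M@1, N@1, O@1, P@3, Q@5, R@4: h1:8  h2:8  h3:7  h4:8  h5:6  h6:3 — peak 8.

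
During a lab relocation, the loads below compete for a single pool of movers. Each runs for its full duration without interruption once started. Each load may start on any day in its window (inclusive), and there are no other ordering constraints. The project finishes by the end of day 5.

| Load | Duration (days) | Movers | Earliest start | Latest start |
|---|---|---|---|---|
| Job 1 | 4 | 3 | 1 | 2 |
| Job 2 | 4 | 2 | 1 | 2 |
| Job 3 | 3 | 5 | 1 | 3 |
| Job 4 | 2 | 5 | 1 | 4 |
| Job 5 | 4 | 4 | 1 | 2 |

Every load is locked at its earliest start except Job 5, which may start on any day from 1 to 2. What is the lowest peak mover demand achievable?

19

Job 5@1: d1:19  d2:19  d3:14  d4:9  d5:0 → peak 19
Job 5@2: d1:15  d2:19  d3:14  d4:9  d5:4 → peak 19
Best is Job 5@1, peak 19.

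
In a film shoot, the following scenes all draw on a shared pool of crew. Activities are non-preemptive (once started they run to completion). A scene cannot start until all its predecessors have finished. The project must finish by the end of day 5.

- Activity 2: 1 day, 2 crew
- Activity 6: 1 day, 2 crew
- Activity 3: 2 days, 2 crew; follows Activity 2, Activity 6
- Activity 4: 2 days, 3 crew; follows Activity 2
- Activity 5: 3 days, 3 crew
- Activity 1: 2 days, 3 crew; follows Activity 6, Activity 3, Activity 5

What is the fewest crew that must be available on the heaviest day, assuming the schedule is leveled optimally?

Early-start (Activity 2@1, Activity 6@1, Activity 3@2, Activity 4@2, Activity 5@1, Activity 1@4) gives peak 8: d1:7  d2:8  d3:8  d4:3  d5:3.
Shift Activity 4→4.
Schedule Activity 2@1, Activity 6@1, Activity 3@2, Activity 4@4, Activity 5@1, Activity 1@4: d1:7  d2:5  d3:5  d4:6  d5:6 — peak 7.
No arrangement of the 3 feasible schedules does better.

7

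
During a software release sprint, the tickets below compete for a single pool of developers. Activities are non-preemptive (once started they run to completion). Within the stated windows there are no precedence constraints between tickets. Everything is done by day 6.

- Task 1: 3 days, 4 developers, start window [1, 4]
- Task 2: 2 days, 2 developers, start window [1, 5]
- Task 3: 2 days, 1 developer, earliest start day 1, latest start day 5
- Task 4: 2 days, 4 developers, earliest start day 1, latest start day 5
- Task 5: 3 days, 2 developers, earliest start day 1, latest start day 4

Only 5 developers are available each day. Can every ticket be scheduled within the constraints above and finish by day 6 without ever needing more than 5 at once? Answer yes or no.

no

Total developer-days = 32; over 6 days the average is 32/6 > 5, so some day must exceed 5.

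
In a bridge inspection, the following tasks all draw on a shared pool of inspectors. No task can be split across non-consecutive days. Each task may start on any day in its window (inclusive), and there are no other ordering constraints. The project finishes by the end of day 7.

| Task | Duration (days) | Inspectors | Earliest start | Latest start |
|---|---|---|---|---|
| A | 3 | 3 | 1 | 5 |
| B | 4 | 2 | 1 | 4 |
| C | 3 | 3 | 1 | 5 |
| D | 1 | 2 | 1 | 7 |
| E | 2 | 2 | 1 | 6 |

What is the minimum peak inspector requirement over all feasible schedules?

Early-start (A@1, B@1, C@1, D@1, E@1) gives peak 12: d1:12  d2:10  d3:8  d4:2  d5:0  d6:0  d7:0.
Shift C→4, D→5, E→6.
Schedule A@1, B@1, C@4, D@5, E@6: d1:5  d2:5  d3:5  d4:5  d5:5  d6:5  d7:2 — peak 5.
Total inspector-days = 32 over 7 days ⇒ peak ≥ ⌈32/7⌉ = 5, so 5 is optimal.

5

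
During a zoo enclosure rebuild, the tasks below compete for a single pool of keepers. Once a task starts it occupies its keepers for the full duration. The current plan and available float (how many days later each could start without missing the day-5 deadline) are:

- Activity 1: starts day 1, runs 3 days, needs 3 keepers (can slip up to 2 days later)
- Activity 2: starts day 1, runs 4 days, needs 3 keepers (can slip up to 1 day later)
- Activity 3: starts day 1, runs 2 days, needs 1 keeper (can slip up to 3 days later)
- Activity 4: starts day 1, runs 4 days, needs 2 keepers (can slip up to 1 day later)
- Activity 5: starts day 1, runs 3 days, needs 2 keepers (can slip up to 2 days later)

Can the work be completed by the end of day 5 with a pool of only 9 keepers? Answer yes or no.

no

The minimum achievable peak is 10; 9 < 10, so no feasible schedule stays within the cap.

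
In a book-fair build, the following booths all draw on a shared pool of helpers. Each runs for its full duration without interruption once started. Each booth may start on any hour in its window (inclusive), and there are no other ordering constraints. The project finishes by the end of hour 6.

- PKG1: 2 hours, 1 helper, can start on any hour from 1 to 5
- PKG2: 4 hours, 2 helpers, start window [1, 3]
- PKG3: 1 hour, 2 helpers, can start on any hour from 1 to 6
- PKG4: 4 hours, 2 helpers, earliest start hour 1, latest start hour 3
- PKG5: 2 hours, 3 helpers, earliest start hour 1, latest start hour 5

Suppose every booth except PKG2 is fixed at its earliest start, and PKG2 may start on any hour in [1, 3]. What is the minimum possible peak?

8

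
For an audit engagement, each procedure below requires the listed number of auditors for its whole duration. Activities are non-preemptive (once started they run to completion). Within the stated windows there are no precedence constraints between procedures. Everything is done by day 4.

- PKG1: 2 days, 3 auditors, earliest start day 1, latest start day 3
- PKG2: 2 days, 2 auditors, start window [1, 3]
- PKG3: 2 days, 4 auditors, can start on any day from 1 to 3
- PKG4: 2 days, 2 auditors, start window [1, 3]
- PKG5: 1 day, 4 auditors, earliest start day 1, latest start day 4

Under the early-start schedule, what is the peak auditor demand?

Early-start schedule: PKG1@1, PKG2@1, PKG3@1, PKG4@1, PKG5@1.
Load per day: day 1: 15, day 2: 11, day 3: 0, day 4: 0.
Peak is 15.

15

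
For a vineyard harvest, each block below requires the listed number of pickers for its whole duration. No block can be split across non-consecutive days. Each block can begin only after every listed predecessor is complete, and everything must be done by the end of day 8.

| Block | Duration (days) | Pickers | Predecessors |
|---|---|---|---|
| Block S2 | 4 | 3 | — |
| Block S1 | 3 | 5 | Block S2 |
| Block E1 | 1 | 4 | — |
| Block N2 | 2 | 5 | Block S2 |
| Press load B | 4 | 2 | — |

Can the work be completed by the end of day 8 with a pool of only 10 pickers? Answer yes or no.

yes

Schedule Block S2@1, Block S1@5, Block E1@1, Block N2@5, Press load B@1: d1:9  d2:5  d3:5  d4:5  d5:10  d6:10  d7:5  d8:0 — peak 10 ≤ 10.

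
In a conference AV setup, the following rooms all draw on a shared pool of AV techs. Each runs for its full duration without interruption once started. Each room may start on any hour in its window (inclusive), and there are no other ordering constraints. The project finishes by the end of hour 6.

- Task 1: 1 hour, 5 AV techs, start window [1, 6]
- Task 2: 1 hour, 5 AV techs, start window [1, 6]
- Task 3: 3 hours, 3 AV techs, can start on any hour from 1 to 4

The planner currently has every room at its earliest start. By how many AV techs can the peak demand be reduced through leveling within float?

8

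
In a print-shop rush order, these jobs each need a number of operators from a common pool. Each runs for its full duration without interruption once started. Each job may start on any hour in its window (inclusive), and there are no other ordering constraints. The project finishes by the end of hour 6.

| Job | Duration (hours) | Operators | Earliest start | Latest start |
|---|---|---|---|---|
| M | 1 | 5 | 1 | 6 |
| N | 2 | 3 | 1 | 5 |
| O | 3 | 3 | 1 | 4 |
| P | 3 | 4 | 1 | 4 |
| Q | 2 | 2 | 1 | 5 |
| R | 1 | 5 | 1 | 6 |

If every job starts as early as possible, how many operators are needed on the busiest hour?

Early-start schedule: M@1, N@1, O@1, P@1, Q@1, R@1.
Load per hour: hour 1: 22, hour 2: 12, hour 3: 7, hour 4: 0, hour 5: 0, hour 6: 0.
Peak is 22.

22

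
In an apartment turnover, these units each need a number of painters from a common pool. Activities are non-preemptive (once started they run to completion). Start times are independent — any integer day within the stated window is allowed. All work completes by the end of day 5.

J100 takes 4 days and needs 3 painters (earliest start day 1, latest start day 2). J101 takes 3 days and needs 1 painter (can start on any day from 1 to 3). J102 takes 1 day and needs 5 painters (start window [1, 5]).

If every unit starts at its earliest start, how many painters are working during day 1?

At early start, day 1 has: J100, J101, J102.
Demand: 3 + 1 + 5 = 9.

9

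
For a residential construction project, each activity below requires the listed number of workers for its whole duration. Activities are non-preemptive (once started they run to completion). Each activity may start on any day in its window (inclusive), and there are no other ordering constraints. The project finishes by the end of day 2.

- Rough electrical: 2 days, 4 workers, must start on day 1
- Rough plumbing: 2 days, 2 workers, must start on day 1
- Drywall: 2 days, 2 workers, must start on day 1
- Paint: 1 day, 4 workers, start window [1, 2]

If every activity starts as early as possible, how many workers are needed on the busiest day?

12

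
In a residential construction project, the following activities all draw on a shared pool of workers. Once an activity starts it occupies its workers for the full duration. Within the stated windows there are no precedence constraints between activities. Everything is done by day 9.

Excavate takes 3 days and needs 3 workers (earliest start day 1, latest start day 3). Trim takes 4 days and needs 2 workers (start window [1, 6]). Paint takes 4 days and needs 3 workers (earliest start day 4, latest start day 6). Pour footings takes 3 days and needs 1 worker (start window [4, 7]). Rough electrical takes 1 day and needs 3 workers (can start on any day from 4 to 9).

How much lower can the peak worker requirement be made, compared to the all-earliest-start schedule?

Early-start peak: d1:5  d2:5  d3:5  d4:9  d5:4  d6:4  d7:3  d8:0  d9:0 ⇒ 9.
Leveled (Excavate@1, Trim@1, Paint@4, Pour footings@5, Rough electrical@8): d1:5  d2:5  d3:5  d4:5  d5:4  d6:4  d7:4  d8:3  d9:0 ⇒ 5.
Reduction 9 − 5 = 4.

4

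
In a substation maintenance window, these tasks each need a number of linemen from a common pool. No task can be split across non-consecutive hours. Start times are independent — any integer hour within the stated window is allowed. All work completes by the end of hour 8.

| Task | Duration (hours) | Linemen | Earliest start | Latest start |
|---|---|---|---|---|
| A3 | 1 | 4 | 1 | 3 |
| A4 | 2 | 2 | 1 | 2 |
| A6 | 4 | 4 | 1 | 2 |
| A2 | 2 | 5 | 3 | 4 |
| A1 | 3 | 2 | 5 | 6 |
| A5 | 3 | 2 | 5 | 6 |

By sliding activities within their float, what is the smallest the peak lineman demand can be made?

Early-start (A3@1, A4@1, A6@1, A2@3, A1@5, A5@5) gives peak 10: h1:10  h2:6  h3:9  h4:9  h5:4  h6:4  h7:4  h8:0.
Shift A6→2.
Schedule A3@1, A4@1, A6@2, A2@3, A1@5, A5@5: h1:6  h2:6  h3:9  h4:9  h5:8  h6:4  h7:4  h8:0 — peak 9.

9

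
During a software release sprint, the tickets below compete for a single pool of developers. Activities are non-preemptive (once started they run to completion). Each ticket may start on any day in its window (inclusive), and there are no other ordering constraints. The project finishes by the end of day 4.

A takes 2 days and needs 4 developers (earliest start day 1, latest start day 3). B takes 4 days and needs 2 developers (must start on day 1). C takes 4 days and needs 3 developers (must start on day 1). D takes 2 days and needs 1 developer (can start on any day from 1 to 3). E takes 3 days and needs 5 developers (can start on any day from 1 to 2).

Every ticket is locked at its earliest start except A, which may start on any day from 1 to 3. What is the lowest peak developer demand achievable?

14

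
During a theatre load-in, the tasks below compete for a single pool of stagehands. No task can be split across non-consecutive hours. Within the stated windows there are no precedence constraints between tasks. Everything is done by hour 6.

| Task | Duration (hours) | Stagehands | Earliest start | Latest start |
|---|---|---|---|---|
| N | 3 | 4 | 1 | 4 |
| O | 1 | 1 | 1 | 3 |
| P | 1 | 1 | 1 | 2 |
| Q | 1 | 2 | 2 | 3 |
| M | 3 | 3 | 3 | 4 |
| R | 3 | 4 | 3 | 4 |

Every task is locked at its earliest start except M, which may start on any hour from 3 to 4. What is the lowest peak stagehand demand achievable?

8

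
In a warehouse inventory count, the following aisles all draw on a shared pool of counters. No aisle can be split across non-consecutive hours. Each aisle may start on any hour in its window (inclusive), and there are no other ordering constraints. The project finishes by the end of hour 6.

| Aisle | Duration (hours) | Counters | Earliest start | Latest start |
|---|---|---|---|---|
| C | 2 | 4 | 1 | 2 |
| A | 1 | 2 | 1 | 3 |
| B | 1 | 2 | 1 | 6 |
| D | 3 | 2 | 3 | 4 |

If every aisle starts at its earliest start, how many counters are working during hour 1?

At early start, hour 1 has: C, A, B.
Demand: 4 + 2 + 2 = 8.

8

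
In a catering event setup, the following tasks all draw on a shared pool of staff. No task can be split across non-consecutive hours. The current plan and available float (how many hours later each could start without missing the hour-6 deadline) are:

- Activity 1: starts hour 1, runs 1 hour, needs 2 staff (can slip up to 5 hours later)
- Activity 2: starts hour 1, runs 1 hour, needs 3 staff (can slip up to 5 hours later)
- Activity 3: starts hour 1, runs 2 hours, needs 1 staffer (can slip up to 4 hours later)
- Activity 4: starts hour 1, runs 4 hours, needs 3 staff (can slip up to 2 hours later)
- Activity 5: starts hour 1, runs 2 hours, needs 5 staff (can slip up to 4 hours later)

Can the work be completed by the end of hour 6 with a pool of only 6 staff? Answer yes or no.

Schedule Activity 1@1, Activity 2@2, Activity 3@3, Activity 4@1, Activity 5@5: h1:5  h2:6  h3:4  h4:4  h5:5  h6:5 — peak 6 ≤ 6.

yes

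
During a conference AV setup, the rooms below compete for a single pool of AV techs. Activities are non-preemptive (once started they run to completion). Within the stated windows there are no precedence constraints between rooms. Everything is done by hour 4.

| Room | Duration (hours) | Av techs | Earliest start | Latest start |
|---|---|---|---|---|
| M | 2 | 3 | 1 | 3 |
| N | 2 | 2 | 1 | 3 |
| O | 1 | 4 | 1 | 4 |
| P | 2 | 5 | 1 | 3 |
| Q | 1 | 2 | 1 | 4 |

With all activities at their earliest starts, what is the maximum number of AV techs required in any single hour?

Early-start schedule: M@1, N@1, O@1, P@1, Q@1.
Load per hour: hour 1: 16, hour 2: 10, hour 3: 0, hour 4: 0.
Peak is 16.

16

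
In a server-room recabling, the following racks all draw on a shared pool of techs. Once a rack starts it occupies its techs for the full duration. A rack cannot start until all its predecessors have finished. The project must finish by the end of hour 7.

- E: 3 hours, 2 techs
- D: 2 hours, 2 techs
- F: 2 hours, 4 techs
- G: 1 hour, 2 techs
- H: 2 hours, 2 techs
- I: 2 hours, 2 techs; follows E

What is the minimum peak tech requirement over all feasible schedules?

4

Early-start (E@1, D@1, F@1, G@1, H@1, I@4) gives peak 12: h1:12  h2:10  h3:2  h4:2  h5:2  h6:0  h7:0.
Shift F→4, G→3, H→6, I→6.
Schedule E@1, D@1, F@4, G@3, H@6, I@6: h1:4  h2:4  h3:4  h4:4  h5:4  h6:4  h7:4 — peak 4.
Total tech-hours = 28 over 7 hours ⇒ peak ≥ ⌈28/7⌉ = 4, so 4 is optimal.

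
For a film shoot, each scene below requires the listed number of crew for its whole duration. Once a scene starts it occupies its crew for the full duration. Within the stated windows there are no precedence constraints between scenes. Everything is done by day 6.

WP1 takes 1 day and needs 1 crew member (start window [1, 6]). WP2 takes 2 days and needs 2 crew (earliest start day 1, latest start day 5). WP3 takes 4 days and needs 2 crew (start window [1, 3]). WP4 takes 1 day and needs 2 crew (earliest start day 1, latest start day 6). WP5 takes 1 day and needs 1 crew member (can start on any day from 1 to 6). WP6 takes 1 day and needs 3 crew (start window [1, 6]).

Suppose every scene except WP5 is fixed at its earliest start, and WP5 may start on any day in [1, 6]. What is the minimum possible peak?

WP5@1: d1:11  d2:4  d3:2  d4:2  d5:0  d6:0 → peak 11
WP5@2: d1:10  d2:5  d3:2  d4:2  d5:0  d6:0 → peak 10
WP5@3: d1:10  d2:4  d3:3  d4:2  d5:0  d6:0 → peak 10
WP5@4: d1:10  d2:4  d3:2  d4:3  d5:0  d6:0 → peak 10
WP5@5: d1:10  d2:4  d3:2  d4:2  d5:1  d6:0 → peak 10
WP5@6: d1:10  d2:4  d3:2  d4:2  d5:0  d6:1 → peak 10
Best is WP5@2, peak 10.

10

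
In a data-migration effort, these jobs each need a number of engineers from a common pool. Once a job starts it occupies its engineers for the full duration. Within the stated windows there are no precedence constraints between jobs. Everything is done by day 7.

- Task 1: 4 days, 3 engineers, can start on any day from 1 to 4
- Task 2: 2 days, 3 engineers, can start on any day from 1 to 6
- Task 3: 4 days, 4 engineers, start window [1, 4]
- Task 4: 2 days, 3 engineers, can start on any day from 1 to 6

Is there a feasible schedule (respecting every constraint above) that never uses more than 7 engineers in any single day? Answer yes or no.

Schedule Task 1@1, Task 2@1, Task 3@3, Task 4@5: d1:6  d2:6  d3:7  d4:7  d5:7  d6:7  d7:0 — peak 7 ≤ 7.

yes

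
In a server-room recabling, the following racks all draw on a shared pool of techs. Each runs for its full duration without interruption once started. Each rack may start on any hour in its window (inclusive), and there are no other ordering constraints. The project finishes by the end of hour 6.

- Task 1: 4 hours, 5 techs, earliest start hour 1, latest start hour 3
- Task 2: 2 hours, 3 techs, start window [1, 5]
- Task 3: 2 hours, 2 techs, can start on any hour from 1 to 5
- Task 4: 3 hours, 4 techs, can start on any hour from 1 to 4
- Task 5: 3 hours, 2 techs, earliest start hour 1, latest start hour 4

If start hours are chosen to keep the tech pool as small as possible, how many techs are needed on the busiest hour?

9

Early-start (Task 1@1, Task 2@1, Task 3@1, Task 4@1, Task 5@1) gives peak 16: h1:16  h2:16  h3:11  h4:5  h5:0  h6:0.
Shift Task 2→5, Task 4→4.
Schedule Task 1@1, Task 2@5, Task 3@1, Task 4@4, Task 5@1: h1:9  h2:9  h3:7  h4:9  h5:7  h6:7 — peak 9.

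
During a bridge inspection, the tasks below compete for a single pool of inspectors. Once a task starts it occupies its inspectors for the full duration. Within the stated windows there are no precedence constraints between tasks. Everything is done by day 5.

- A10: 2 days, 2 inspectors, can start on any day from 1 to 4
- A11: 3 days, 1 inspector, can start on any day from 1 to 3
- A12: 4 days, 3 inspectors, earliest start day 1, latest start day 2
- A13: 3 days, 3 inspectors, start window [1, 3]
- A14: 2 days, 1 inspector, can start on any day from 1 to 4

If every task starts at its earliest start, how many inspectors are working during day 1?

At early start, day 1 has: A10, A11, A12, A13, A14.
Demand: 2 + 1 + 3 + 3 + 1 = 10.

10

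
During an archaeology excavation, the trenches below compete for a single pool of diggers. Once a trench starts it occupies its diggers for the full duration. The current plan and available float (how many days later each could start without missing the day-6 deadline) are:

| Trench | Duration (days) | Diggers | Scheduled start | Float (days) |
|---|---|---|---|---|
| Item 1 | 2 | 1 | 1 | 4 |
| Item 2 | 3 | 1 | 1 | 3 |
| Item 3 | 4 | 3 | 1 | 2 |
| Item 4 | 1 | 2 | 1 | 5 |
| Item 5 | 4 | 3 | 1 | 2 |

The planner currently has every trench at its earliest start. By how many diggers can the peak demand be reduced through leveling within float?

3

Early-start peak: d1:10  d2:8  d3:7  d4:6  d5:0  d6:0 ⇒ 10.
Leveled (Item 1@1, Item 2@1, Item 3@1, Item 4@1, Item 5@3): d1:7  d2:5  d3:7  d4:6  d5:3  d6:3 ⇒ 7.
Reduction 10 − 7 = 3.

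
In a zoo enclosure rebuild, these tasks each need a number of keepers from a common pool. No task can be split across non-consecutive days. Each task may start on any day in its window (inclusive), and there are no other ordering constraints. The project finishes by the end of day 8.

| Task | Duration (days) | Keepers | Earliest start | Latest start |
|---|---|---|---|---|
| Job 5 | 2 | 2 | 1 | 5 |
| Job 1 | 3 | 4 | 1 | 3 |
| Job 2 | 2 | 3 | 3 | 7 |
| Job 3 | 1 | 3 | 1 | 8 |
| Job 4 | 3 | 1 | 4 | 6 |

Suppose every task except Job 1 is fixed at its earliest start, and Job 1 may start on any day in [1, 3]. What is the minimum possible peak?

8

Job 1@1: d1:9  d2:6  d3:7  d4:4  d5:1  d6:1  d7:0  d8:0 → peak 9
Job 1@2: d1:5  d2:6  d3:7  d4:8  d5:1  d6:1  d7:0  d8:0 → peak 8
Job 1@3: d1:5  d2:2  d3:7  d4:8  d5:5  d6:1  d7:0  d8:0 → peak 8
Best is Job 1@2, peak 8.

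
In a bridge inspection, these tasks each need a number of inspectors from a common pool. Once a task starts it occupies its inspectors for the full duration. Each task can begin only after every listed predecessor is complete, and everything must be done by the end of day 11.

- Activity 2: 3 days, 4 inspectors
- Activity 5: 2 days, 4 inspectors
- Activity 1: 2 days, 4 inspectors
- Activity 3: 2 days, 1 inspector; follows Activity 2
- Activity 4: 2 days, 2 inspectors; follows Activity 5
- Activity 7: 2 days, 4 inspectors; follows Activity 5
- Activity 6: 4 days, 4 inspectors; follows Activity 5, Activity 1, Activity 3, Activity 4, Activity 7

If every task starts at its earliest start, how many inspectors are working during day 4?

7

At early start, day 4 has: Activity 3, Activity 4, Activity 7.
Demand: 1 + 2 + 4 = 7.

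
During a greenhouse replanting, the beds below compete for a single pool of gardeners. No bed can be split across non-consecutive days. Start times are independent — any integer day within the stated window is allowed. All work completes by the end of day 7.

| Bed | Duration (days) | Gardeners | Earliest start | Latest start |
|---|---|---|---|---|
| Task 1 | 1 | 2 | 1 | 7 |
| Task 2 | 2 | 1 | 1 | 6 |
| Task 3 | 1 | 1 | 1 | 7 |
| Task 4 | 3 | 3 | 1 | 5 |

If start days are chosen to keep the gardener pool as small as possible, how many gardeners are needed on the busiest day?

3

Early-start (Task 1@1, Task 2@1, Task 3@1, Task 4@1) gives peak 7: d1:7  d2:4  d3:3  d4:0  d5:0  d6:0  d7:0.
Shift Task 3→2, Task 4→3.
Schedule Task 1@1, Task 2@1, Task 3@2, Task 4@3: d1:3  d2:2  d3:3  d4:3  d5:3  d6:0  d7:0 — peak 3.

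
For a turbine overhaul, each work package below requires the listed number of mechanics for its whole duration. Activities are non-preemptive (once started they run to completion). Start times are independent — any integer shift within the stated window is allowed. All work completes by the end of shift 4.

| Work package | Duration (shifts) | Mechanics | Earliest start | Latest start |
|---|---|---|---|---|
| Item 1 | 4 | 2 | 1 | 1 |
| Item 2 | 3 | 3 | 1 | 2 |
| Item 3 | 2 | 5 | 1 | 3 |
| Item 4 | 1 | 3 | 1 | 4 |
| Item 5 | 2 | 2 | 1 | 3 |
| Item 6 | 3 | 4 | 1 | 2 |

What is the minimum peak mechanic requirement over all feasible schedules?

14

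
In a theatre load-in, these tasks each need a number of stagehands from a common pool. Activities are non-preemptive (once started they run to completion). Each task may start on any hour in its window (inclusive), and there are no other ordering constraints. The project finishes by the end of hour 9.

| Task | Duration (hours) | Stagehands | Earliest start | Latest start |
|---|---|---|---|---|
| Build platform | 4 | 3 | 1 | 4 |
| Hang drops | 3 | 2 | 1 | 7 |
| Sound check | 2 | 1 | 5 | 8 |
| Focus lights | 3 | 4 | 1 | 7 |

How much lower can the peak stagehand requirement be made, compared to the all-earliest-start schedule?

Early-start peak: h1:9  h2:9  h3:9  h4:3  h5:1  h6:1  h7:0  h8:0  h9:0 ⇒ 9.
Leveled (Build platform@1, Hang drops@1, Sound check@5, Focus lights@5): h1:5  h2:5  h3:5  h4:3  h5:5  h6:5  h7:4  h8:0  h9:0 ⇒ 5.
Reduction 9 − 5 = 4.

4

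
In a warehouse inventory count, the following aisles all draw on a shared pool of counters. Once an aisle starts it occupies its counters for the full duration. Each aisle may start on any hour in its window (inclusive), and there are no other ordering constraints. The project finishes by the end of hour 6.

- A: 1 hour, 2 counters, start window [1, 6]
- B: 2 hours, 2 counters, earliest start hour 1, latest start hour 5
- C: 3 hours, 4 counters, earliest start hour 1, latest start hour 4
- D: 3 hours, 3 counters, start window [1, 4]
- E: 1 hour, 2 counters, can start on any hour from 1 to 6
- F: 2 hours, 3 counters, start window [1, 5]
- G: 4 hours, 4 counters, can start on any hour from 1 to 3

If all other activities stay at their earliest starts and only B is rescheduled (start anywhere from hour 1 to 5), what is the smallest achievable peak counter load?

18

B@1: h1:20  h2:16  h3:11  h4:4  h5:0  h6:0 → peak 20
B@2: h1:18  h2:16  h3:13  h4:4  h5:0  h6:0 → peak 18
B@3: h1:18  h2:14  h3:13  h4:6  h5:0  h6:0 → peak 18
B@4: h1:18  h2:14  h3:11  h4:6  h5:2  h6:0 → peak 18
B@5: h1:18  h2:14  h3:11  h4:4  h5:2  h6:2 → peak 18
Best is B@2, peak 18.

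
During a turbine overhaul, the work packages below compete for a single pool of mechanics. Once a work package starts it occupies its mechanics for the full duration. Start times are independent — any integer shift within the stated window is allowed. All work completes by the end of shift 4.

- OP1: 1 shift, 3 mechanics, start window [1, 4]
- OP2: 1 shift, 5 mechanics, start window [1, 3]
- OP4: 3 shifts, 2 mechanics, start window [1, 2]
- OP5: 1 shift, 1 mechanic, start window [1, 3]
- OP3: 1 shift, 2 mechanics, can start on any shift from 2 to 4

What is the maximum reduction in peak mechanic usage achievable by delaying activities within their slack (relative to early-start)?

6

Early-start peak: s1:11  s2:4  s3:2  s4:0 ⇒ 11.
Leveled (OP1@2, OP2@1, OP4@2, OP5@3, OP3@3): s1:5  s2:5  s3:5  s4:2 ⇒ 5.
Reduction 11 − 5 = 6.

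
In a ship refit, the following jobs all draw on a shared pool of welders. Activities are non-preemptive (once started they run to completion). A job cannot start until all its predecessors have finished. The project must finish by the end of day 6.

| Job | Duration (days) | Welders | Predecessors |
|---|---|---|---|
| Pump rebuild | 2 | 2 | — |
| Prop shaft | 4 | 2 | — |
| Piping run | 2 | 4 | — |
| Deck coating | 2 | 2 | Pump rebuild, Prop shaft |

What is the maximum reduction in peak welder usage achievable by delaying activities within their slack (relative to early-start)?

2

Early-start peak: d1:8  d2:8  d3:2  d4:2  d5:2  d6:2 ⇒ 8.
Leveled (Pump rebuild@1, Prop shaft@1, Piping run@3, Deck coating@5): d1:4  d2:4  d3:6  d4:6  d5:2  d6:2 ⇒ 6.
Reduction 8 − 6 = 2.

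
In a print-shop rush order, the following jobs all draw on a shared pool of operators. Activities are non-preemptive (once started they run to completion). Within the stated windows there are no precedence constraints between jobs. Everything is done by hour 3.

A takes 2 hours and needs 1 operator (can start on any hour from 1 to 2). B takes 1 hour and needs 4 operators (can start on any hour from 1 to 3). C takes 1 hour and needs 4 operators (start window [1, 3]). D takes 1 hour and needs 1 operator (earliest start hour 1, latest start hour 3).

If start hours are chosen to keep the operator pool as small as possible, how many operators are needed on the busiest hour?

5

Early-start (A@1, B@1, C@1, D@1) gives peak 10: h1:10  h2:1  h3:0.
Shift C→2, D→3.
Schedule A@1, B@1, C@2, D@3: h1:5  h2:5  h3:1 — peak 5.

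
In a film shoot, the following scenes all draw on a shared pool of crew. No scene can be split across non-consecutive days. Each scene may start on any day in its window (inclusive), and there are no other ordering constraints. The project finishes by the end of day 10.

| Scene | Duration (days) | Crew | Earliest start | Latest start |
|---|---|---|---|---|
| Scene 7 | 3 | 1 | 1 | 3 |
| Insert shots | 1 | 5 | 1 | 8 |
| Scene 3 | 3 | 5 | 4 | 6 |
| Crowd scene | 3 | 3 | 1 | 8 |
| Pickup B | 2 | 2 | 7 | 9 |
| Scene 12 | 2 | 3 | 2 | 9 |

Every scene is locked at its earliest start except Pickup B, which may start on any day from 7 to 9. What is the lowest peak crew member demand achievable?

9

Pickup B@7: d1:9  d2:7  d3:7  d4:5  d5:5  d6:5  d7:2  d8:2  d9:0  d10:0 → peak 9
Pickup B@8: d1:9  d2:7  d3:7  d4:5  d5:5  d6:5  d7:0  d8:2  d9:2  d10:0 → peak 9
Pickup B@9: d1:9  d2:7  d3:7  d4:5  d5:5  d6:5  d7:0  d8:0  d9:2  d10:2 → peak 9
Best is Pickup B@7, peak 9.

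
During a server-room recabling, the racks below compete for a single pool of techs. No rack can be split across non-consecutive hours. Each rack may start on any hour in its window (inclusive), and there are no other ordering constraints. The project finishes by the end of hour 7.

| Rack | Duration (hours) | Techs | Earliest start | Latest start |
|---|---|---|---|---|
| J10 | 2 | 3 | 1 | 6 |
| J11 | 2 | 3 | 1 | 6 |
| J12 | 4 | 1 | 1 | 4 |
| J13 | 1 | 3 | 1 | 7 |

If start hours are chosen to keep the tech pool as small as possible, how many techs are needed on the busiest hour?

4

Early-start (J10@1, J11@1, J12@1, J13@1) gives peak 10: h1:10  h2:7  h3:1  h4:1  h5:0  h6:0  h7:0.
Shift J11→3, J13→5.
Schedule J10@1, J11@3, J12@1, J13@5: h1:4  h2:4  h3:4  h4:4  h5:3  h6:0  h7:0 — peak 4.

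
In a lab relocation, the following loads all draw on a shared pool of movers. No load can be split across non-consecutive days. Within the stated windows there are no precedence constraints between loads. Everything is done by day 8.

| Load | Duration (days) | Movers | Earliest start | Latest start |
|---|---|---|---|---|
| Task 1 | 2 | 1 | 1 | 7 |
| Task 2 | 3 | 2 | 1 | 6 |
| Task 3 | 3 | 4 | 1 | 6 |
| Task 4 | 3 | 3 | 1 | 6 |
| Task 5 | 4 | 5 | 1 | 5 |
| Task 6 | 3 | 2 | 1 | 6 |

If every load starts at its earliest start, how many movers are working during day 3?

At early start, day 3 has: Task 2, Task 3, Task 4, Task 5, Task 6.
Demand: 2 + 4 + 3 + 5 + 2 = 16.

16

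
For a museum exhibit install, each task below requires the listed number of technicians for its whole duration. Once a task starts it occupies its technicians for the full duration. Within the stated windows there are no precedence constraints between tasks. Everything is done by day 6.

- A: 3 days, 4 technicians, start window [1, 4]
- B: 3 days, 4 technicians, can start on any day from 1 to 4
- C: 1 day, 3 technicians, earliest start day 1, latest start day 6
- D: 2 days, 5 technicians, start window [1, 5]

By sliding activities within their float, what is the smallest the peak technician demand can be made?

8

Early-start (A@1, B@1, C@1, D@1) gives peak 16: d1:16  d2:13  d3:8  d4:0  d5:0  d6:0.
Shift C→4, D→4.
Schedule A@1, B@1, C@4, D@4: d1:8  d2:8  d3:8  d4:8  d5:5  d6:0 — peak 8.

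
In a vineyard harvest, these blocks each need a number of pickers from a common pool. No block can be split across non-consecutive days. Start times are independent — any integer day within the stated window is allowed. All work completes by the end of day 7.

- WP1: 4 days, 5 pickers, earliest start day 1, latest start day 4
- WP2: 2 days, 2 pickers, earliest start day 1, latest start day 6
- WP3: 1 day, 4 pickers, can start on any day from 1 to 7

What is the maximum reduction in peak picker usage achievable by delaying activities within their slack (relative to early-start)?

6

Early-start peak: d1:11  d2:7  d3:5  d4:5  d5:0  d6:0  d7:0 ⇒ 11.
Leveled (WP1@1, WP2@5, WP3@7): d1:5  d2:5  d3:5  d4:5  d5:2  d6:2  d7:4 ⇒ 5.
Reduction 11 − 5 = 6.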